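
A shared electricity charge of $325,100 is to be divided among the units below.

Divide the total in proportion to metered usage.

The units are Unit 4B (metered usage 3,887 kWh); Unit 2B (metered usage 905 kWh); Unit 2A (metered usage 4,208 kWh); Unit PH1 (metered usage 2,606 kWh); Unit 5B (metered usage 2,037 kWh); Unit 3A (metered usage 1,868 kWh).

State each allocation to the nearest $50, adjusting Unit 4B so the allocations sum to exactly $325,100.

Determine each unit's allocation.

Unit 4B: $81,500 | Unit 2B: $18,950 | Unit 2A: $88,200 | Unit PH1: $54,600 | Unit 5B: $42,700 | Unit 3A: $39,150

Sum of metered usage: 15,511.
Pro-rata amounts: Unit 4B 3,887/15,511 × $325,100 = 81,468.87; Unit 2B 905/15,511 × $325,100 = 18,968.18; Unit 2A 4,208/15,511 × $325,100 = 88,196.82; Unit PH1 2,606/15,511 × $325,100 = 54,619.99; Unit 5B 2,037/15,511 × $325,100 = 42,694.13; Unit 3A 1,868/15,511 × $325,100 = 39,152.01.
After rounding ($50): Unit 4B $81,450; Unit 2B $18,950; Unit 2A $88,200; Unit PH1 $54,600; Unit 5B $42,700; Unit 3A $39,150. Sum = $325,050.
Difference $325,100 − $325,050 = +$50 applied to Unit 4B: Unit 4B becomes $81,500.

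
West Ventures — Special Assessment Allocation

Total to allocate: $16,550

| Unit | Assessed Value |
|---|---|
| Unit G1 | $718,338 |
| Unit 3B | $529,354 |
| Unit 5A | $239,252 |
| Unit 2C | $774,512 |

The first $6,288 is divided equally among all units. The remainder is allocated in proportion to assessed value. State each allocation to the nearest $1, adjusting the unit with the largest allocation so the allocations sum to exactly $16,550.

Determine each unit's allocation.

Unit G1: $4,832 | Unit 3B: $3,974 | Unit 5A: $2,658 | Unit 2C: $5,086

$6,288 shared equally gives $1,572 per unit.
Remainder $10,262 by assessed value (total 2,261,456): Unit G1 3,259.66 → $3,260; Unit 3B 2,402.09 → $2,402; Unit 5A 1,085.67 → $1,086; Unit 2C 3,514.57 → $3,515.
Rounding difference −$1 on remainder applied to Unit 2C.
Totals: Unit G1 $1,572 + $3,260 = $4,832; Unit 3B $1,572 + $2,402 = $3,974; Unit 5A $1,572 + $1,086 = $2,658; Unit 2C $1,572 + $3,514 = $5,086.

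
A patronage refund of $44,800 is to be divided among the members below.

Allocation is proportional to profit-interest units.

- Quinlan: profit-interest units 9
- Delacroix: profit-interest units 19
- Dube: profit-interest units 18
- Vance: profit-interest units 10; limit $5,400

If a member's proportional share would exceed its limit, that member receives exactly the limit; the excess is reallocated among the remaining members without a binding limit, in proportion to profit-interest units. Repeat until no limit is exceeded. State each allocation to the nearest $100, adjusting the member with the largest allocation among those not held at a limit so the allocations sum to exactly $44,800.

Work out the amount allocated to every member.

Quinlan: $7,700; Delacroix: $16,300; Dube: $15,400; Vance: $5,400

Profit-interest units total: 56.
Proportional shares (ignoring caps): Quinlan 7,200.00; Delacroix 15,200.00; Dube 14,400.00; Vance 8,000.00.
Cap binds for Vance ($5,400); residual $39,400 reallocated over remaining profit-interest units 46.
Redistributed shares: Quinlan 7,708.70 → $7,700; Delacroix 16,273.91 → $16,300; Dube 15,417.39 → $15,400.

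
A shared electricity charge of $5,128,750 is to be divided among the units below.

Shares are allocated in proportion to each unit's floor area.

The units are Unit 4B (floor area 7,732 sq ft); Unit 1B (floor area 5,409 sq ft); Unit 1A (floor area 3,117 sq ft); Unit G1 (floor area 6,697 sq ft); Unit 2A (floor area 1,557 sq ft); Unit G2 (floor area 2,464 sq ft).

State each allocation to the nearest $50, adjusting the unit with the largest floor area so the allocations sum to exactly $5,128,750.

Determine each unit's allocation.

Floor area total: 7,732 + 5,409 + 3,117 + 6,697 + 1,557 + 2,464 = 26,976.
Raw shares: Unit 4B 1,470,028.73; Unit 1B 1,028,373.69; Unit 1A 592,612.46; Unit G1 1,273,251.73; Unit 2A 296,021.05; Unit G2 468,462.34.
Rounded to nearest $50: Unit 4B $1,470,050; Unit 1B $1,028,350; Unit 1A $592,600; Unit G1 $1,273,250; Unit 2A $296,000; Unit G2 $468,450. Sum = $5,128,700.
Difference $5,128,750 − $5,128,700 = +$50 applied to largest floor area (Unit 4B): Unit 4B becomes $1,470,100.

Unit 4B: $1,470,100 · Unit 1B: $1,028,350 · Unit 1A: $592,600 · Unit G1: $1,273,250 · Unit 2A: $296,000 · Unit G2: $468,450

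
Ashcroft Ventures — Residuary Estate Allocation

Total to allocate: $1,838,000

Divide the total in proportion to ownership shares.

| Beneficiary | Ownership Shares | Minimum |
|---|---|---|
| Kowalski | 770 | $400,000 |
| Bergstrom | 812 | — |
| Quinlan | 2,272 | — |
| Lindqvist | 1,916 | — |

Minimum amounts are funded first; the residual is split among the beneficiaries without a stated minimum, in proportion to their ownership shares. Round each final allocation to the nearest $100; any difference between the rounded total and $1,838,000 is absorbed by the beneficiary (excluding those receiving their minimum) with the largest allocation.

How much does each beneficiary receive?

Guaranteed amounts: Kowalski $400,000. Balance $1,438,000.
Balance split over remaining ownership shares 5,000: Bergstrom 233,531.20 → $233,500; Quinlan 653,427.20 → $653,400; Lindqvist 551,041.60 → $551,000.
Rounding difference +$100 applied to Quinlan → $653,500.

Kowalski: $400,000; Bergstrom: $233,500; Quinlan: $653,500; Lindqvist: $551,000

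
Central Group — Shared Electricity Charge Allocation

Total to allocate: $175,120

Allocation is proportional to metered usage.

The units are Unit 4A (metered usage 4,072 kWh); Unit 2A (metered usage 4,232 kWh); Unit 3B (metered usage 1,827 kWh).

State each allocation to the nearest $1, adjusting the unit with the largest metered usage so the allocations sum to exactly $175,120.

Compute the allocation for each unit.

Combined metered usage = 4,072 + 4,232 + 1,827 = 10,131.
Pro-rata amounts: Unit 4A 70,386.80; Unit 2A 73,152.49; Unit 3B 31,580.72.
After rounding ($1): Unit 4A $70,387; Unit 2A $73,152; Unit 3B $31,581. Sum = $175,120.
Rounded total matches; no reconciliation needed.

Unit 4A: $70,387 · Unit 2A: $73,152 · Unit 3B: $31,581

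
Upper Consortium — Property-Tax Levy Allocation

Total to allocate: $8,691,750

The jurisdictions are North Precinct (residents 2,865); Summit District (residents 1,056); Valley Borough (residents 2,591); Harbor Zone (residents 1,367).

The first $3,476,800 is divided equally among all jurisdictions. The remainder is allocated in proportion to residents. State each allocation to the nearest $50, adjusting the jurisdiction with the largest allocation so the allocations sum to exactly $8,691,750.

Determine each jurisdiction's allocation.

North Precinct: $2,765,450; Summit District: $1,568,150; Valley Borough: $2,584,150; Harbor Zone: $1,774,000

Equal tier: $3,476,800 ÷ 4 = $869,200 apiece.
Remainder $5,214,950 by residents (total 7,879): North Precinct 1,896,285.28 → $1,896,300; Summit District 698,944.94 → $698,950; Valley Borough 1,714,930.25 → $1,714,950; Harbor Zone 904,789.52 → $904,800.
Rounding difference −$50 on remainder applied to North Precinct.
Totals: North Precinct $869,200 + $1,896,250 = $2,765,450; Summit District $869,200 + $698,950 = $1,568,150; Valley Borough $869,200 + $1,714,950 = $2,584,150; Harbor Zone $869,200 + $904,800 = $1,774,000.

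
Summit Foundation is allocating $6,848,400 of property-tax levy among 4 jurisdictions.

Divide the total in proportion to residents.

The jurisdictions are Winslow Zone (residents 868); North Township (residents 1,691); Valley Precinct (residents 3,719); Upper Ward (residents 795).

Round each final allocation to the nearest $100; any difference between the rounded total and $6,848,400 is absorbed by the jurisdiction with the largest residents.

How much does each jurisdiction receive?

Winslow Zone: $840,400; North Township: $1,637,300; Valley Precinct: $3,600,900; Upper Ward: $769,800

Combined residents = 868 + 1,691 + 3,719 + 795 = 7,073.
Proportional shares: Winslow Zone 840,437.04; North Township 1,637,303.04; Valley Precinct 3,600,904.79; Upper Ward 769,755.13.
After rounding ($100): Winslow Zone $840,400; North Township $1,637,300; Valley Precinct $3,600,900; Upper Ward $769,800. Sum = $6,848,400.
Rounded total matches; no reconciliation needed.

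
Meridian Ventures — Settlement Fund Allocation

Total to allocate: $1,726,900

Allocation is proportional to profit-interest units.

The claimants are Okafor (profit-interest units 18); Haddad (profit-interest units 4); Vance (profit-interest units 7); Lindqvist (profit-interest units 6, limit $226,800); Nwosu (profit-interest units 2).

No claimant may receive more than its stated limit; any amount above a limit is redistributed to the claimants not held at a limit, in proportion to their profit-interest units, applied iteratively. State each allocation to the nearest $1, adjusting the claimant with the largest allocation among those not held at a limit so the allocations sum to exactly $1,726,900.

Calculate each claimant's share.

Combined profit-interest units = 37.
Proportional shares (ignoring caps): Okafor 840,113.51; Haddad 186,691.89; Vance 326,710.81; Lindqvist 280,037.84; Nwosu 93,345.95.
Cap binds for Lindqvist ($226,800); balance $1,500,100 reallocated over remaining profit-interest units 31.
Remaining shares: Okafor 871,025.81 → $871,026; Haddad 193,561.29 → $193,561; Vance 338,732.26 → $338,732; Nwosu 96,780.65 → $96,781.

Okafor: $871,026; Haddad: $193,561; Vance: $338,732; Lindqvist: $226,800; Nwosu: $96,781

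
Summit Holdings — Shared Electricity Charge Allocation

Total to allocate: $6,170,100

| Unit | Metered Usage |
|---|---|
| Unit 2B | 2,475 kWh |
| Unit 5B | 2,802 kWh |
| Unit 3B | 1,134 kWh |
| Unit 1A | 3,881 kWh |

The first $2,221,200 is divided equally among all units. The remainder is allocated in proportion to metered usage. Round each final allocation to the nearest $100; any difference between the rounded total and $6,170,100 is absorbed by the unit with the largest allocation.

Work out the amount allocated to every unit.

Equal tier: $2,221,200 ÷ 4 = $555,300 apiece.
Remainder $3,948,900 by metered usage (total 10,292): Unit 2B 949,623.74 → $949,600; Unit 5B 1,075,089.18 → $1,075,100; Unit 3B 435,100.33 → $435,100; Unit 1A 1,489,086.76 → $1,489,100.
Totals: Unit 2B $555,300 + $949,600 = $1,504,900; Unit 5B $555,300 + $1,075,100 = $1,630,400; Unit 3B $555,300 + $435,100 = $990,400; Unit 1A $555,300 + $1,489,100 = $2,044,400.

Unit 2B: $1,504,900 · Unit 5B: $1,630,400 · Unit 3B: $990,400 · Unit 1A: $2,044,400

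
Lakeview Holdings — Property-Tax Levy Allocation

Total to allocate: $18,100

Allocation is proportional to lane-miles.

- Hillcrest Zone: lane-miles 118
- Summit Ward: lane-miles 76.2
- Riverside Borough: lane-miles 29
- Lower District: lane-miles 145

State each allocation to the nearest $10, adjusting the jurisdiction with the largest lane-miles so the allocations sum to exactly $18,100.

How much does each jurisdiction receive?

Total lane-miles = 118 + 76.2 + 29 + 145 = 368.2.
Pro-rata amounts: Hillcrest Zone 5,800.65; Summit Ward 3,745.84; Riverside Borough 1,425.58; Lower District 7,127.92.
At nearest $10: Hillcrest Zone $5,800; Summit Ward $3,750; Riverside Borough $1,430; Lower District $7,130. Sum = $18,110.
Difference $18,100 − $18,110 = −$10 applied to largest lane-miles (Lower District): Lower District becomes $7,120.

Hillcrest Zone: $5,800; Summit Ward: $3,750; Riverside Borough: $1,430; Lower District: $7,120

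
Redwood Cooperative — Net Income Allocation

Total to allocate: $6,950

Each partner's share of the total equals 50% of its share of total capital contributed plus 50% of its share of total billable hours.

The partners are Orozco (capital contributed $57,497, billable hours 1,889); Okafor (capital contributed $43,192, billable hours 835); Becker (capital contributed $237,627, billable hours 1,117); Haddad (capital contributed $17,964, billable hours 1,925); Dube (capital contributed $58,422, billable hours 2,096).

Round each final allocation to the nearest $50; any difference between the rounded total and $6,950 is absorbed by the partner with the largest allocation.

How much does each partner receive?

Totals — capital contributed 414,702, billable hours 7,862.
Combined weights (50% capital contributed + 50% billable hours): Orozco 0.1895; Okafor 0.1052; Becker 0.3575; Haddad 0.1441; Dube 0.2037.
Raw shares: Orozco 1,316.73; Okafor 731.00; Becker 2,484.91; Haddad 1,001.38; Dube 1,415.98.
After rounding ($50): Orozco $1,300; Okafor $750; Becker $2,500; Haddad $1,000; Dube $1,400. Sum = $6,950.
Rounded total matches; no reconciliation needed.

Orozco: $1,300 · Okafor: $750 · Becker: $2,500 · Haddad: $1,000 · Dube: $1,400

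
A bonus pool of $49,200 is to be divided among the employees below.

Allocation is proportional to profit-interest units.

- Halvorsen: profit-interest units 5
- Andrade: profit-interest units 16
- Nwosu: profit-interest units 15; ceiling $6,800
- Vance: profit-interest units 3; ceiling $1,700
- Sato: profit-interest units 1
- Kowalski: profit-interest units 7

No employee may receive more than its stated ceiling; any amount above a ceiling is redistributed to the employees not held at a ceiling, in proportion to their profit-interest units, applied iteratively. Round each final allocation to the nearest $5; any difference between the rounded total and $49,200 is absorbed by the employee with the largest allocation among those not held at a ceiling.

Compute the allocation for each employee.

Sum of profit-interest units: 47.
Pro-rata shares before constraints: Halvorsen 5,234.04; Andrade 16,748.94; Nwosu 15,702.13; Vance 3,140.43; Sato 1,046.81; Kowalski 7,327.66.
Capped: Nwosu ($6,800), Vance ($1,700); balance $40,700 reallocated over remaining profit-interest units 29.
Redistributed shares: Halvorsen 7,017.24 → $7,015; Andrade 22,455.17 → $22,455; Sato 1,403.45 → $1,405; Kowalski 9,824.14 → $9,825.

Halvorsen: $7,015 | Andrade: $22,455 | Nwosu: $6,800 | Vance: $1,700 | Sato: $1,405 | Kowalski: $9,825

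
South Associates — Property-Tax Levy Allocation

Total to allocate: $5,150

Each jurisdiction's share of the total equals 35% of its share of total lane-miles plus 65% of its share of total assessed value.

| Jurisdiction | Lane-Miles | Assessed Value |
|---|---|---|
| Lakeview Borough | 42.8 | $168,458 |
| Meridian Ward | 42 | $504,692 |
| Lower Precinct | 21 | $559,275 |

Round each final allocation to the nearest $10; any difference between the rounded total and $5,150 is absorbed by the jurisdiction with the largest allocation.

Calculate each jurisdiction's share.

Lane-miles total 105.8; assessed value total 1,232,425.
Blended shares (35% lane-miles + 65% assessed value): Lakeview Borough 0.2304; Meridian Ward 0.4051; Lower Precinct 0.3644.
Raw shares: Lakeview Borough 1,186.74; Meridian Ward 2,086.39; Lower Precinct 1,876.87.
After rounding ($10): Lakeview Borough $1,190; Meridian Ward $2,090; Lower Precinct $1,880. Sum = $5,160.
Difference $5,150 − $5,160 = −$10 applied to largest allocation (Meridian Ward): Meridian Ward becomes $2,080.

Lakeview Borough: $1,190 · Meridian Ward: $2,080 · Lower Precinct: $1,880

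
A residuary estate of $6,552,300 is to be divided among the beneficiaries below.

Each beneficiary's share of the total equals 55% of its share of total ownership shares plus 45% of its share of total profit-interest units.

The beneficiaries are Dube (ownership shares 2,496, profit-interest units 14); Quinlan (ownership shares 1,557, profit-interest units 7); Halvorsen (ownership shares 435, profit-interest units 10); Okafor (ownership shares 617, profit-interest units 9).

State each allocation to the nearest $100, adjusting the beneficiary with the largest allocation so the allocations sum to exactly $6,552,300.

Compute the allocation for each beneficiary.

Dube: $2,794,000 · Quinlan: $1,615,100 · Halvorsen: $1,044,200 · Okafor: $1,099,000

Totals — ownership shares 5,105, profit-interest units 40.
Composite weights (55% ownership shares + 45% profit-interest units): Dube 0.4264; Quinlan 0.2465; Halvorsen 0.1594; Okafor 0.1677.
Raw shares: Dube 2,793,984.79; Quinlan 1,615,124.30; Halvorsen 1,044,212.65; Okafor 1,098,978.26.
After rounding ($100): Dube $2,794,000; Quinlan $1,615,100; Halvorsen $1,044,200; Okafor $1,099,000. Sum = $6,552,300.
No rounding difference to absorb.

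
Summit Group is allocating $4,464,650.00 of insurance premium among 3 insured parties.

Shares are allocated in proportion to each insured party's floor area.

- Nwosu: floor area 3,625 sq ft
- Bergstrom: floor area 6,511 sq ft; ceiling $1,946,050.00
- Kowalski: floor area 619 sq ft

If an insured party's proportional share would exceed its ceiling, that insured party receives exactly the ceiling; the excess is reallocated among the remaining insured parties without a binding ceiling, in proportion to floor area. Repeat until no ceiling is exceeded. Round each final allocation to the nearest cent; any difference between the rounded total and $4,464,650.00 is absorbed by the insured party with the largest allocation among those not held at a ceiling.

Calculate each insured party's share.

Nwosu: $2,151,254.71 | Bergstrom: $1,946,050.00 | Kowalski: $367,345.29

Combined floor area = 10,755.
Pro-rata shares before constraints: Nwosu 1,504,821.5946; Bergstrom 2,702,867.1455; Kowalski 256,961.2599.
Capped: Bergstrom ($1,946,050.00); remaining pool $2,518,600.00 reallocated over remaining floor area 4,244.
Shares after redistribution: Nwosu 2,151,254.7125 → $2,151,254.71; Kowalski 367,345.2875 → $367,345.29.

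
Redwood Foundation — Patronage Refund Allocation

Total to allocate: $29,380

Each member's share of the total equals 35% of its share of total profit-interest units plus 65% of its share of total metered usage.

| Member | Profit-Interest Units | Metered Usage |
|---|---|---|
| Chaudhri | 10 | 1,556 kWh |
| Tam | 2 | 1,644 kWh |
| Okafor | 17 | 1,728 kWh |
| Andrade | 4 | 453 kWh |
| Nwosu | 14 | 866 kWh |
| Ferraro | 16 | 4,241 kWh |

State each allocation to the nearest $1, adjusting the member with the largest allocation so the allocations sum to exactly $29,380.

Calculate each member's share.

Totals — profit-interest units 63, metered usage 10,488.
Composite weights (35% profit-interest units + 65% metered usage): Chaudhri 0.1520; Tam 0.1130; Okafor 0.2015; Andrade 0.0503; Nwosu 0.1314; Ferraro 0.3517.
Proportional shares: Chaudhri 4,465.45; Tam 3,319.91; Okafor 5,921.19; Andrade 1,477.73; Nwosu 3,861.96; Ferraro 10,333.75.
After rounding ($1): Chaudhri $4,465; Tam $3,320; Okafor $5,921; Andrade $1,478; Nwosu $3,862; Ferraro $10,334. Sum = $29,380.
Sum already equals the total — no adjustment.

Chaudhri: $4,465 · Tam: $3,320 · Okafor: $5,921 · Andrade: $1,478 · Nwosu: $3,862 · Ferraro: $10,334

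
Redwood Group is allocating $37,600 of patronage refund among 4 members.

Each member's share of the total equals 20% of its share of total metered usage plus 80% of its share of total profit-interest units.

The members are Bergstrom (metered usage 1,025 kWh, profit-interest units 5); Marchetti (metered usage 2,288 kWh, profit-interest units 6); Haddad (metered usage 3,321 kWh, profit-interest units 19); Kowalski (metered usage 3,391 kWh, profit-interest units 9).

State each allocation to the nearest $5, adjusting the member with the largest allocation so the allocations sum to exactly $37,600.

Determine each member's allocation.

Bergstrom: $4,625 · Marchetti: $6,345 · Haddad: $17,145 · Kowalski: $9,485

Metered usage total 10,025; profit-interest units total 39.
Composite weights (20% metered usage + 80% profit-interest units): Bergstrom 0.1230; Marchetti 0.1687; Haddad 0.4560; Kowalski 0.2523.
Unrounded shares: Bergstrom 4,625.29; Marchetti 6,343.98; Haddad 17,145.52; Kowalski 9,485.21.
After rounding ($5): Bergstrom $4,625; Marchetti $6,345; Haddad $17,145; Kowalski $9,485. Sum = $37,600.
No rounding difference to absorb.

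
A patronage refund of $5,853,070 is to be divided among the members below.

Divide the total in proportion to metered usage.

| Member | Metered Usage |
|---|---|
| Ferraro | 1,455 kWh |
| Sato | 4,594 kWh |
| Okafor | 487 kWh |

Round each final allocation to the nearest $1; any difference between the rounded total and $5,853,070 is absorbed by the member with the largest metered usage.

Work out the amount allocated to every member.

Ferraro: $1,302,971 | Sato: $4,113,984 | Okafor: $436,115

Total metered usage = 6,536.
Proportional shares: Ferraro 1,455/6,536 × $5,853,070 = 1,302,970.75; Sato 4,594/6,536 × $5,853,070 = 4,113,984.64; Okafor 487/6,536 × $5,853,070 = 436,114.61.
Rounded to nearest $1: Ferraro $1,302,971; Sato $4,113,985; Okafor $436,115. Sum = $5,853,071.
Difference $5,853,070 − $5,853,071 = −$1 applied to largest metered usage (Sato): Sato becomes $4,113,984.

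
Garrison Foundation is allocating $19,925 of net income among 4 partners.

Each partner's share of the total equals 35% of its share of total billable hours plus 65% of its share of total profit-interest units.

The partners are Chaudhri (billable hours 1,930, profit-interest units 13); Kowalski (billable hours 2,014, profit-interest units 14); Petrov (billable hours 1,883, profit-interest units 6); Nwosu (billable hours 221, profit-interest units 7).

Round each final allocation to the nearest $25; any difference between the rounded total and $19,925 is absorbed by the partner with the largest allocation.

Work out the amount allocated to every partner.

Totals — billable hours 6,048, profit-interest units 40.
Composite weights (35% billable hours + 65% profit-interest units): Chaudhri 0.3229; Kowalski 0.3441; Petrov 0.2065; Nwosu 0.1265.
Pro-rata amounts: Chaudhri 6,434.58; Kowalski 6,855.21; Petrov 4,113.91; Nwosu 2,521.30.
Rounded to nearest $25: Chaudhri $6,425; Kowalski $6,850; Petrov $4,125; Nwosu $2,525. Sum = $19,925.
Sum already equals the total — no adjustment.

Chaudhri: $6,425 · Kowalski: $6,850 · Petrov: $4,125 · Nwosu: $2,525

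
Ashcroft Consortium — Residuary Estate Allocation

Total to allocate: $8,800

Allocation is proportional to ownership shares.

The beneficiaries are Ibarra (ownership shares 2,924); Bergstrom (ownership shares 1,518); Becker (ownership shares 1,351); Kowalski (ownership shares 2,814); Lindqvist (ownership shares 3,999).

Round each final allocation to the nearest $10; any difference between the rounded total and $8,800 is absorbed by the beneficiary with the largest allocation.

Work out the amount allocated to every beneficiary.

Ibarra: $2,040 | Bergstrom: $1,060 | Becker: $940 | Kowalski: $1,960 | Lindqvist: $2,800

Combined ownership shares = 12,606.
Proportional shares: Ibarra 2,924/12,606 × $8,800 = 2,041.19; Bergstrom 1,518/12,606 × $8,800 = 1,059.69; Becker 1,351/12,606 × $8,800 = 943.11; Kowalski 2,814/12,606 × $8,800 = 1,964.40; Lindqvist 3,999/12,606 × $8,800 = 2,791.62.
After rounding ($10): Ibarra $2,040; Bergstrom $1,060; Becker $940; Kowalski $1,960; Lindqvist $2,790. Sum = $8,790.
Difference $8,800 − $8,790 = +$10 applied to largest allocation (Lindqvist): Lindqvist becomes $2,800.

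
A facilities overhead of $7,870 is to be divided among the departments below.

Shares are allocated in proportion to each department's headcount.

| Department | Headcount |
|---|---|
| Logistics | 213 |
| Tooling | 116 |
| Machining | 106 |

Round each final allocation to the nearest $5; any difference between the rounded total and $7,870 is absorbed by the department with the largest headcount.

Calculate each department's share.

Combined headcount = 213 + 116 + 106 = 435.
Raw shares: Logistics 3,853.59; Tooling 2,098.67; Machining 1,917.75.
Rounded to nearest $5: Logistics $3,855; Tooling $2,100; Machining $1,920. Sum = $7,875.
Difference $7,870 − $7,875 = −$5 applied to largest headcount (Logistics): Logistics becomes $3,850.

Logistics: $3,850 · Tooling: $2,100 · Machining: $1,920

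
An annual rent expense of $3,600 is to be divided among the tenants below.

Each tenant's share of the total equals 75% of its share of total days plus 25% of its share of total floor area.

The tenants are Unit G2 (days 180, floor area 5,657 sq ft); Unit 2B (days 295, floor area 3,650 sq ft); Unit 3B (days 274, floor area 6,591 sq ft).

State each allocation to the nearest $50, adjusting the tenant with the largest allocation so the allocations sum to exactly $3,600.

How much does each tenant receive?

Days total 749; floor area total 15,898.
Combined weights (75% days + 25% floor area): Unit G2 0.2692; Unit 2B 0.3528; Unit 3B 0.3780.
Unrounded shares: Unit G2 969.11; Unit 2B 1,270.05; Unit 3B 1,360.84.
At nearest $50: Unit G2 $950; Unit 2B $1,250; Unit 3B $1,350. Sum = $3,550.
Difference $3,600 − $3,550 = +$50 applied to largest allocation (Unit 3B): Unit 3B becomes $1,400.

Unit G2: $950 | Unit 2B: $1,250 | Unit 3B: $1,400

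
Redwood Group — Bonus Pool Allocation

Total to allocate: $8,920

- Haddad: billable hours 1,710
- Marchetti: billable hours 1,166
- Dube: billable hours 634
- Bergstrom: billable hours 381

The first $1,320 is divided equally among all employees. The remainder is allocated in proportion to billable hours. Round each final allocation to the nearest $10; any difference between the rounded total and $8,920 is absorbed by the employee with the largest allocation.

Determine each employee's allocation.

Haddad: $3,670; Marchetti: $2,610; Dube: $1,570; Bergstrom: $1,070

$1,320 shared equally gives $330 per employee.
Remainder $7,600 by billable hours (total 3,891): Haddad 3,340.02 → $3,340; Marchetti 2,277.46 → $2,280; Dube 1,238.34 → $1,240; Bergstrom 744.18 → $740.
Totals: Haddad $330 + $3,340 = $3,670; Marchetti $330 + $2,280 = $2,610; Dube $330 + $1,240 = $1,570; Bergstrom $330 + $740 = $1,070.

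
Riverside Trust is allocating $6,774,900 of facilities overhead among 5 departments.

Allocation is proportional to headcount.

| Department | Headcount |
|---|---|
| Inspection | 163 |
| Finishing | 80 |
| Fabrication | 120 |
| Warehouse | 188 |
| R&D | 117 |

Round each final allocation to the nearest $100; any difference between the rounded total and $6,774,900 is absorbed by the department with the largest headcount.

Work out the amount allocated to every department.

Inspection: $1,653,200 · Finishing: $811,400 · Fabrication: $1,217,000 · Warehouse: $1,906,700 · R&D: $1,186,600

Headcount total: 163 + 80 + 120 + 188 + 117 = 668.
Pro-rata amounts: Inspection 1,653,156.74; Finishing 811,365.27; Fabrication 1,217,047.90; Warehouse 1,906,708.38; R&D 1,186,621.71.
At nearest $100: Inspection $1,653,200; Finishing $811,400; Fabrication $1,217,000; Warehouse $1,906,700; R&D $1,186,600. Sum = $6,774,900.
Sum already equals the total — no adjustment.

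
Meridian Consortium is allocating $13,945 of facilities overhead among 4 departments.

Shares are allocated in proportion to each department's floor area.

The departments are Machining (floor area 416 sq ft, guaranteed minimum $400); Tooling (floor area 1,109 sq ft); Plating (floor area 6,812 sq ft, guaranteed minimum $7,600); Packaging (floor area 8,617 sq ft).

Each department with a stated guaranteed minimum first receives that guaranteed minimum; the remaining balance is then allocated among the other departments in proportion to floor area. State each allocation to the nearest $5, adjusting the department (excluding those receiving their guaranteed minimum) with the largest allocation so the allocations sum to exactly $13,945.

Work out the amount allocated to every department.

Guaranteed amounts: Machining $400; Plating $7,600. Balance $5,945.
Balance split over remaining floor area 9,726: Tooling 677.87 → $680; Packaging 5,267.13 → $5,265.

Machining: $400; Tooling: $680; Plating: $7,600; Packaging: $5,265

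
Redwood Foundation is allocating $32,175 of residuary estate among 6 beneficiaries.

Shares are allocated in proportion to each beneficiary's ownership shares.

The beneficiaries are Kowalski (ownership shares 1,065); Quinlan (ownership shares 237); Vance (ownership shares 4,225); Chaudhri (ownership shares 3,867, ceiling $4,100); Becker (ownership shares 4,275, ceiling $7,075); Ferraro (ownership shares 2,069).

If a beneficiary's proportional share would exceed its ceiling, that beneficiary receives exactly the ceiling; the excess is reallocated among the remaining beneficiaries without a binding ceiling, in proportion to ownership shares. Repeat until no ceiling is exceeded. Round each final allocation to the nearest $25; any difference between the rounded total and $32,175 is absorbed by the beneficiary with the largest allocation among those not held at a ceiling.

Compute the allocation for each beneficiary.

Kowalski: $2,950; Quinlan: $650; Vance: $11,675; Chaudhri: $4,100; Becker: $7,075; Ferraro: $5,725

Total ownership shares = 15,738.
Pro-rata shares before constraints: Kowalski 2,177.30; Quinlan 484.53; Vance 8,637.65; Chaudhri 7,905.75; Becker 8,739.87; Ferraro 4,229.89.
Held at cap: Chaudhri ($4,100), Becker ($7,075); balance $21,000 reallocated over remaining ownership shares 7,596.
Redistributed shares: Kowalski 2,944.31 → $2,950; Quinlan 655.21 → $650; Vance 11,680.49 → $11,675; Ferraro 5,719.98 → $5,725.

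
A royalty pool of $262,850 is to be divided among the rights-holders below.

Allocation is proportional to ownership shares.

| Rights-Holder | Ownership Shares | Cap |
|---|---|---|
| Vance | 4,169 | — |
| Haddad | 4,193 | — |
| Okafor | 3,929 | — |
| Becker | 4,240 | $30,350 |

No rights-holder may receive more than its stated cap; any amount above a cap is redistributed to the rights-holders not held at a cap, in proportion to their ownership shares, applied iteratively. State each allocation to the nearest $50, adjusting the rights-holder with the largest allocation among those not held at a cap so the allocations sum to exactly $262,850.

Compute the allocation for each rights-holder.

Vance: $78,850 · Haddad: $79,350 · Okafor: $74,300 · Becker: $30,350

Combined ownership shares = 16,531.
Proportional shares (ignoring caps): Vance 66,288.89; Haddad 66,670.50; Okafor 62,472.79; Becker 67,417.82.
Held at cap: Becker ($30,350); remaining pool $232,500 reallocated over remaining ownership shares 12,291.
Remaining shares: Vance 78,861.97 → $78,850; Haddad 79,315.96 → $79,300; Okafor 74,322.06 → $74,300.
Rounding difference +$50 applied to Haddad → $79,350.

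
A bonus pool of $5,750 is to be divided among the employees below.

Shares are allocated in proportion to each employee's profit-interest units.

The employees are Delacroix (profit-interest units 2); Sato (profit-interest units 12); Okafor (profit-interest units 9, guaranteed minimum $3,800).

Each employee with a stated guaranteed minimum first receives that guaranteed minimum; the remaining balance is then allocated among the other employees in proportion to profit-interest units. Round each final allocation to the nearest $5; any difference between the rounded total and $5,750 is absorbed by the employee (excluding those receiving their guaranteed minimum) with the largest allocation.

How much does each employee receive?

Guaranteed amounts: Okafor $3,800. Balance $1,950.
Balance split over remaining profit-interest units 14: Delacroix 278.57 → $280; Sato 1,671.43 → $1,670.

Delacroix: $280; Sato: $1,670; Okafor: $3,800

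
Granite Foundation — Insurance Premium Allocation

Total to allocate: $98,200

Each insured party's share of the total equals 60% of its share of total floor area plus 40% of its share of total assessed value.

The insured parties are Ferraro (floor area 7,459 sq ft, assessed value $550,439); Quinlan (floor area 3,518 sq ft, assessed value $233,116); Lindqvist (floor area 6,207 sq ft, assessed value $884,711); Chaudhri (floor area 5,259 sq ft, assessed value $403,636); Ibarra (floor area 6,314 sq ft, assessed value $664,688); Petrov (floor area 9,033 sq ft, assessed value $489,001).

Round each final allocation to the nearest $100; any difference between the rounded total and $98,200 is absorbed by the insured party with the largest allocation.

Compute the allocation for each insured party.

Totals — floor area 37,790, assessed value 3,225,591.
Composite weights (60% floor area + 40% assessed value): Ferraro 0.1867; Quinlan 0.0848; Lindqvist 0.2083; Chaudhri 0.1336; Ibarra 0.1827; Petrov 0.2041.
Raw shares: Ferraro 18,332.68; Quinlan 8,323.86; Lindqvist 20,451.27; Chaudhri 13,114.85; Ibarra 17,938.74; Petrov 20,038.60.
At nearest $100: Ferraro $18,300; Quinlan $8,300; Lindqvist $20,500; Chaudhri $13,100; Ibarra $17,900; Petrov $20,000. Sum = $98,100.
Difference $98,200 − $98,100 = +$100 applied to largest allocation (Lindqvist): Lindqvist becomes $20,600.

Ferraro: $18,300 · Quinlan: $8,300 · Lindqvist: $20,600 · Chaudhri: $13,100 · Ibarra: $17,900 · Petrov: $20,000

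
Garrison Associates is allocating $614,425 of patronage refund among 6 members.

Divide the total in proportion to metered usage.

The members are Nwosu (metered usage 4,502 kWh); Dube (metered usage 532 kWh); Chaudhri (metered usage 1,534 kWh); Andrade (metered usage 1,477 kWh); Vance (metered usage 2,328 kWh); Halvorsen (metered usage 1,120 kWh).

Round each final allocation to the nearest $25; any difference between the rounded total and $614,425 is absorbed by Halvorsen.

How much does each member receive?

Nwosu: $240,675; Dube: $28,450; Chaudhri: $82,000; Andrade: $78,950; Vance: $124,450; Halvorsen: $59,900

Combined metered usage = 11,493.
Proportional shares: Nwosu 4,502/11,493 × $614,425 = 240,680.53; Dube 532/11,493 × $614,425 = 28,441.15; Chaudhri 1,534/11,493 × $614,425 = 82,008.87; Andrade 1,477/11,493 × $614,425 = 78,961.60; Vance 2,328/11,493 × $614,425 = 124,456.75; Halvorsen 1,120/11,493 × $614,425 = 59,876.10.
At nearest $25: Nwosu $240,675; Dube $28,450; Chaudhri $82,000; Andrade $78,950; Vance $124,450; Halvorsen $59,875. Sum = $614,400.
Difference $614,425 − $614,400 = +$25 applied to Halvorsen: Halvorsen becomes $59,900.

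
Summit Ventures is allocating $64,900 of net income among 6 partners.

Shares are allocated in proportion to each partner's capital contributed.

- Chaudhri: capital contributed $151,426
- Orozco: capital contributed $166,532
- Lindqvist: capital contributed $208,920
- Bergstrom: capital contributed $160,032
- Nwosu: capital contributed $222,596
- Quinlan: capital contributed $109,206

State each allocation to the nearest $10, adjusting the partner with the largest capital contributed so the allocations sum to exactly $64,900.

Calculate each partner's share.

Combined capital contributed = 151,426 + 166,532 + 208,920 + 160,032 + 222,596 + 109,206 = 1,018,712.
Pro-rata amounts: Chaudhri 9,647.03; Orozco 10,609.40; Lindqvist 13,309.85; Bergstrom 10,195.30; Nwosu 14,181.12; Quinlan 6,957.28.
After rounding ($10): Chaudhri $9,650; Orozco $10,610; Lindqvist $13,310; Bergstrom $10,200; Nwosu $14,180; Quinlan $6,960. Sum = $64,910.
Difference $64,900 − $64,910 = −$10 applied to largest capital contributed (Nwosu): Nwosu becomes $14,170.

Chaudhri: $9,650 · Orozco: $10,610 · Lindqvist: $13,310 · Bergstrom: $10,200 · Nwosu: $14,170 · Quinlan: $6,960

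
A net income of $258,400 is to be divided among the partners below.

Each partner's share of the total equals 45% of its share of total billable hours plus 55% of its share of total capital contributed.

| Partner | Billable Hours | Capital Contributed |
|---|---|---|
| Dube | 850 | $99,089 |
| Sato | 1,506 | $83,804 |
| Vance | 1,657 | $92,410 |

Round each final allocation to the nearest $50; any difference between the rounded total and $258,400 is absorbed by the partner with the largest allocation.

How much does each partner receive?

Dube: $75,800 | Sato: $86,900 | Vance: $95,700

Billable hours total 4,013; capital contributed total 275,303.
Blended shares (45% billable hours + 55% capital contributed): Dube 0.2933; Sato 0.3363; Vance 0.3704.
Pro-rata amounts: Dube 75,782.29; Sato 86,899.84; Vance 95,717.87.
At nearest $50: Dube $75,800; Sato $86,900; Vance $95,700. Sum = $258,400.
Rounded total matches; no reconciliation needed.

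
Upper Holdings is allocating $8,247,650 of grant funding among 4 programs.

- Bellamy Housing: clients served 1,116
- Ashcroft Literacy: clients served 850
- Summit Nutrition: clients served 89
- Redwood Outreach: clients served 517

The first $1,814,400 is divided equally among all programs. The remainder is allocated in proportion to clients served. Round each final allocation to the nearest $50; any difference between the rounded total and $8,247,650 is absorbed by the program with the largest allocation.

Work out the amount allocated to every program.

First tranche $1,814,400 split equally: $453,600 each.
Remainder $6,433,250 by clients served (total 2,572): Bellamy Housing 2,791,410.19 → $2,791,400; Ashcroft Literacy 2,126,074.07 → $2,126,050; Summit Nutrition 222,612.46 → $222,600; Redwood Outreach 1,293,153.29 → $1,293,150.
Rounding difference +$50 on remainder applied to Bellamy Housing.
Totals: Bellamy Housing $453,600 + $2,791,450 = $3,245,050; Ashcroft Literacy $453,600 + $2,126,050 = $2,579,650; Summit Nutrition $453,600 + $222,600 = $676,200; Redwood Outreach $453,600 + $1,293,150 = $1,746,750.

Bellamy Housing: $3,245,050; Ashcroft Literacy: $2,579,650; Summit Nutrition: $676,200; Redwood Outreach: $1,746,750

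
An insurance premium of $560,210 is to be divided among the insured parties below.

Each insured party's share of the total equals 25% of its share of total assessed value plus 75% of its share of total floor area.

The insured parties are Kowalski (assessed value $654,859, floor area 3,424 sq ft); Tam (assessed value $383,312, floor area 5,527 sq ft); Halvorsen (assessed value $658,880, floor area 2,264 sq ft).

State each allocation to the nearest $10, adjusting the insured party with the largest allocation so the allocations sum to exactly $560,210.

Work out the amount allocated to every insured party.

Assessed value total 1,697,051; floor area total 11,215.
Composite weights (25% assessed value + 75% floor area): Kowalski 0.3254; Tam 0.4261; Halvorsen 0.2485.
Raw shares: Kowalski 182,319.89; Tam 238,696.49; Halvorsen 139,193.62.
After rounding ($10): Kowalski $182,320; Tam $238,700; Halvorsen $139,190. Sum = $560,210.
No rounding difference to absorb.

Kowalski: $182,320 | Tam: $238,700 | Halvorsen: $139,190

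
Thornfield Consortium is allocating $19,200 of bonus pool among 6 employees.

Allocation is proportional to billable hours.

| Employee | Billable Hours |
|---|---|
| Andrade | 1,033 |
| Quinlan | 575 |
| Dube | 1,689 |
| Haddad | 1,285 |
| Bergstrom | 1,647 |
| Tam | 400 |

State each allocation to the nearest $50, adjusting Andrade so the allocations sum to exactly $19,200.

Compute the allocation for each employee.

Andrade: $3,050 | Quinlan: $1,650 | Dube: $4,900 | Haddad: $3,700 | Bergstrom: $4,750 | Tam: $1,150

Total billable hours = 6,629.
Unrounded shares: Andrade 1,033/6,629 × $19,200 = 2,991.94; Quinlan 575/6,629 × $19,200 = 1,665.41; Dube 1,689/6,629 × $19,200 = 4,891.96; Haddad 1,285/6,629 × $19,200 = 3,721.83; Bergstrom 1,647/6,629 × $19,200 = 4,770.31; Tam 400/6,629 × $19,200 = 1,158.55.
Rounded to nearest $50: Andrade $3,000; Quinlan $1,650; Dube $4,900; Haddad $3,700; Bergstrom $4,750; Tam $1,150. Sum = $19,150.
Difference $19,200 − $19,150 = +$50 applied to Andrade: Andrade becomes $3,050.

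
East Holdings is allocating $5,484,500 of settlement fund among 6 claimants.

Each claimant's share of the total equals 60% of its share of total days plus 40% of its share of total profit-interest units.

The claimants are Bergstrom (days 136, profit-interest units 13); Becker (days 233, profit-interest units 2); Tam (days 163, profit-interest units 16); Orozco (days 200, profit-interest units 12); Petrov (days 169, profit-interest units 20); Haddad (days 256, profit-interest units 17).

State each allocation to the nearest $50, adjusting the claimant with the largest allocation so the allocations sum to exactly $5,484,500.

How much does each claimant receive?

Totals — days 1,157, profit-interest units 80.
Composite weights (60% days + 40% profit-interest units): Bergstrom 0.1355; Becker 0.1308; Tam 0.1645; Orozco 0.1637; Petrov 0.1876; Haddad 0.2178.
Pro-rata amounts: Bergstrom 743,299.07; Becker 717,535.67; Tam 902,359.05; Orozco 897,903.19; Petrov 1,029,114.04; Haddad 1,194,288.98.
After rounding ($50): Bergstrom $743,300; Becker $717,550; Tam $902,350; Orozco $897,900; Petrov $1,029,100; Haddad $1,194,300. Sum = $5,484,500.
Rounded total matches; no reconciliation needed.

Bergstrom: $743,300 · Becker: $717,550 · Tam: $902,350 · Orozco: $897,900 · Petrov: $1,029,100 · Haddad: $1,194,300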